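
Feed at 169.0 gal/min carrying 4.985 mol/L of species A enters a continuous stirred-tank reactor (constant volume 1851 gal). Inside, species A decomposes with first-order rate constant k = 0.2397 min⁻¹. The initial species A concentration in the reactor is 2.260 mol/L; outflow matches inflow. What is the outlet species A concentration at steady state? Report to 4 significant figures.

1.375 mol/L

V dC/dt = Q(C_in − C) − k V C.
Steady state (dC/dt = 0): C_ss = Q C_in/(Q + kV) = C_in/(1 + kV/Q).
C_ss = 169.0·4.985/(169.0 + 0.2397·1851) = 842.465/612.685 = 1.37504 mol/L.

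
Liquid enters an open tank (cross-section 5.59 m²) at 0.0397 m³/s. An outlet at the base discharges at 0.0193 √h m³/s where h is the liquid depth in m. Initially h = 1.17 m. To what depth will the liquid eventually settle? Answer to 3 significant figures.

Volume balance on the tank: A dh/dt = Q_in − 0.0193 √h. At steady state dh/dt = 0:
Q_in = 0.0193 √h_ss ⇒ √h_ss = 0.0397/0.0193 = 2.0570.
h_ss = 2.0570² = 4.2312 m. (Since h₀ = 1.17 m < h_ss, the level will rise toward this value.)

4.23 m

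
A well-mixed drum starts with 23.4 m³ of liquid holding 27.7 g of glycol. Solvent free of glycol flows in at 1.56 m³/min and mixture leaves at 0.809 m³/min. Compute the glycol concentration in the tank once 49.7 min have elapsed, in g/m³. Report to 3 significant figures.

Let m(t) be the amount of glycol. Volume: V(t) = V₀ + (Q_in − Q_out) t = 23.4 + 0.75100 t; V(49.7) = 60.725 m³.
No glycol enters, so dm/dt = −Q_out · (m/V).
Separate: dm/m = −Q_out dt/V(t) ⇒ ln(m/m₀) = −(Q_out/(Q_in−Q_out)) ln(V/V₀).
m = m₀ (V₀/V)^(Q_out/(Q_in−Q_out)) = 27.7 × (23.4/60.725)^(1.0772) = 9.9162 g.
C = m/V = 9.9162/60.725 = 0.16330 g/m³.

0.163 g/m³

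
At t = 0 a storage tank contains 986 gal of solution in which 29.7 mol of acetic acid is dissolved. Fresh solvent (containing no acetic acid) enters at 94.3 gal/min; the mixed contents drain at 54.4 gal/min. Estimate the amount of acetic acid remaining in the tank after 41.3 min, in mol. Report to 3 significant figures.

Total volume: dV/dt = Q_in − Q_out = 39.900 gal/min, so V(t) = 986 + 39.900 t and V(41.3) = 2633.9 gal.
No acetic acid enters, so dm/dt = −Q_out · (m/V).
dm/m = −Q_out dt/(V₀ + 39.900 t); integrating gives ln(m/m₀) = −(Q_out/(Q_in−Q_out)) ln(V/V₀).
m = m₀ (V₀/V)^(Q_out/(Q_in−Q_out)) = 29.7 × (986/2633.9)^(1.3634) = 7.7798 mol.

7.78 mol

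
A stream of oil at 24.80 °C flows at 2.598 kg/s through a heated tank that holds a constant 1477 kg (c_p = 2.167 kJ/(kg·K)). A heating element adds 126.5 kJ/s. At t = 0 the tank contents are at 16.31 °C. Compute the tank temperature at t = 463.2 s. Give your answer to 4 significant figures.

33.56 °C

M c_p dT/dt = ṁ c_p (T_in − T) + Q̇.
Rearrange: dT/dt = (T_ss − T)/τ with τ = M/ṁ = 568.514 s and T_ss = T_in + Q̇/(ṁ c_p) = 47.2695 °C.
This is linear first-order; T(t) = T_ss + (T₀ − T_ss) e^(−t/τ).
T(463.2) = 47.2695 + (-30.9595)·e^(−463.2/568.514) = 47.2695 + (-30.9595)·0.442748 = 33.5622 °C.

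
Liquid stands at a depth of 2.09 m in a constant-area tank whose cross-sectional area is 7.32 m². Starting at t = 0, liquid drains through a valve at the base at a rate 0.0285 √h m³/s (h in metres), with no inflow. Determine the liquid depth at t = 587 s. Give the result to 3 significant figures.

With no inflow, A dh/dt = −0.0285 √h.
This is separable: 2 d(√h)/dt = −0.0285/A, so √h = √h₀ − (0.0285/(2A)) t.
√h = √2.09 − 0.0285·587/(2·7.32) = 1.4457 − 1.1427 = 0.30296.
h = 0.30296² = 0.091783 m.

0.0918 m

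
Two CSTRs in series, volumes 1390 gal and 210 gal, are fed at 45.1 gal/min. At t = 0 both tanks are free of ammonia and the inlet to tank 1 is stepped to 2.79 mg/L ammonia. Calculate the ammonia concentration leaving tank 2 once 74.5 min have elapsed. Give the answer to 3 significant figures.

Time constants: τᵢ = Vᵢ/Q for each well-mixed tank.
τ₁ = 1390/45.1 = 30.820 min; τ₂ = 210/45.1 = 4.6563 min.
Tank 1: C₁ = C_in(1 − e^(−t/τ₁)). Tank 2 (τ₁ ≠ τ₂): C₂ = C_in[1 − (τ₁ e^(−t/τ₁) − τ₂ e^(−t/τ₂))/(τ₁ − τ₂)].
At t = 74.5: e^(−t/τ₁) = 0.089168, e^(−t/τ₂) = 1.1256e-07.
C₂ = 2.79·[1 − (30.820·0.089168 − 4.6563·1.1256e-07)/(26.164)] = 2.79·0.89496 = 2.4969 mg/L.

2.50 mg/L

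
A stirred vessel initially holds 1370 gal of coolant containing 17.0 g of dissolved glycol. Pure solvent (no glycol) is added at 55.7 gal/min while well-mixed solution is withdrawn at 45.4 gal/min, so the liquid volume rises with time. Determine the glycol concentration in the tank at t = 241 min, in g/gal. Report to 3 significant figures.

Total volume: dV/dt = Q_in − Q_out = 10.300 gal/min, so V(t) = 1370 + 10.300 t and V(241) = 3852.3 gal.
Species balance (pure solvent in): dm/dt = −Q_out · m/V(t).
Separate: dm/m = −Q_out dt/V(t) ⇒ ln(m/m₀) = −(Q_out/(Q_in−Q_out)) ln(V/V₀).
m = m₀ (V₀/V)^(Q_out/(Q_in−Q_out)) = 17.0 × (1370/3852.3)^(4.4078) = 0.17839 g.
C = m/V = 0.17839/3852.3 = 4.6307e-05 g/gal.

4.63e-05 g/gal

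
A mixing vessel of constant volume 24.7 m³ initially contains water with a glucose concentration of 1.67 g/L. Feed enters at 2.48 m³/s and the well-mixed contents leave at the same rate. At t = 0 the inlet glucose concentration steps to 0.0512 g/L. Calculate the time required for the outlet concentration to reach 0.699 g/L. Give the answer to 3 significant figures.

Species balance: V dC/dt = Q(C_in − C) ⇒ τ = V/Q = 9.9597 s.
C(t) = C_in + (C₀ − C_in) e^(−t/τ). Set C = 0.699 and solve for t:
e^(−t/τ) = (C − C_in)/(C₀ − C_in) = (0.699 − 0.0512)/(1.67 − 0.0512) = 0.40017
t = −τ ln(…) = 9.9597 × 0.91586 = 9.1217 s.

9.12 s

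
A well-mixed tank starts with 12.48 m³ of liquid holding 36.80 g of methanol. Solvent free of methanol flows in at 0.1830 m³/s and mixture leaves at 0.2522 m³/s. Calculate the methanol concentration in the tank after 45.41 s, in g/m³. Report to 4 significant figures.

Let m(t) be the amount of methanol. Volume: V(t) = V₀ + (Q_in − Q_out) t = 12.48 − 0.0692000 t; V(45.41) = 9.33763 m³.
Species balance (pure solvent in): dm/dt = −Q_out · m/V(t).
Separate: dm/m = −Q_out dt/V(t) ⇒ ln(m/m₀) = −(Q_out/(Q_in−Q_out)) ln(V/V₀).
m = m₀ (V₀/V)^(Q_out/(Q_in−Q_out)) = 36.80 × (12.48/9.33763)^(-3.64451) = 12.7856 g.
C = m/V = 12.7856/9.33763 = 1.36925 g/m³.

1.369 g/m³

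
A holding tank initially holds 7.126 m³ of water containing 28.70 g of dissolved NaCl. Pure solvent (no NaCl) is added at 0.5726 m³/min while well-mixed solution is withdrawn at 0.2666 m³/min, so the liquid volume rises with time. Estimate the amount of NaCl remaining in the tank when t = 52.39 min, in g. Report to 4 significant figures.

10.28 g

Total volume: dV/dt = Q_in − Q_out = 0.306000 m³/min, so V(t) = 7.126 + 0.306000 t and V(52.39) = 23.1573 m³.
Species balance (pure solvent in): dm/dt = −Q_out · m/V(t).
Separate: dm/m = −Q_out dt/V(t) ⇒ ln(m/m₀) = −(Q_out/(Q_in−Q_out)) ln(V/V₀).
m = m₀ (V₀/V)^(Q_out/(Q_in−Q_out)) = 28.70 × (7.126/23.1573)^(0.871242) = 10.2788 g.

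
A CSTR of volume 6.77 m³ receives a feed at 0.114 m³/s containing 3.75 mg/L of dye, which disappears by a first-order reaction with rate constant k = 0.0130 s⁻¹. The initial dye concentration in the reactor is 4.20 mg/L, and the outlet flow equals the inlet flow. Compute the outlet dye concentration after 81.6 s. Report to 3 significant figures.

V dC/dt = Q(C_in − C) − k V C.
dC/dt = (Q/V) C_in − (Q/V + k) C; effective rate a = Q/V + k = 0.016839 + 0.0130 = 0.029839 s⁻¹.
C_ss = Q C_in/(Q + kV) = 2.1162 mg/L; C(t) = C_ss + (C₀ − C_ss) e^(−a t).
C(81.6) = 2.1162 + (2.0838)·e^(−0.029839·81.6) = 2.1162 + (2.0838)·0.087610 = 2.2988 mg/L.

2.30 mg/L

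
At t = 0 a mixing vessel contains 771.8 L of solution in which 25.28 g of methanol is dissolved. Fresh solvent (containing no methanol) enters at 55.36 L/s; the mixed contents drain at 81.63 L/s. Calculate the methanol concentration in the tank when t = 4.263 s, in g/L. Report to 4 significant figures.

0.02354 g/L

Let m(t) be the amount of methanol. Volume: V(t) = V₀ + (Q_in − Q_out) t = 771.8 − 26.2700 t; V(4.263) = 659.811 L.
Species balance (pure solvent in): dm/dt = −Q_out · m/V(t).
Separate: dm/m = −Q_out dt/V(t) ⇒ ln(m/m₀) = −(Q_out/(Q_in−Q_out)) ln(V/V₀).
m = m₀ (V₀/V)^(Q_out/(Q_in−Q_out)) = 25.28 × (771.8/659.811)^(-3.10735) = 15.5315 g.
C = m/V = 15.5315/659.811 = 0.0235393 g/L.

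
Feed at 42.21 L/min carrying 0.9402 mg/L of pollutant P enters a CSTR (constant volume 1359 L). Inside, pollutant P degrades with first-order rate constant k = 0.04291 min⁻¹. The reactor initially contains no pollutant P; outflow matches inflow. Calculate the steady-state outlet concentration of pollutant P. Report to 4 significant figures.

Species balance: V dC/dt = Q C_in − Q C − k V C.
At steady state: 0 = Q C_in − (Q + kV) C_ss, so C_ss = Q C_in/(Q + kV).
C_ss = 42.21·0.9402/(42.21 + 0.04291·1359) = 39.6858/100.525 = 0.394787 mg/L.

0.3948 mg/L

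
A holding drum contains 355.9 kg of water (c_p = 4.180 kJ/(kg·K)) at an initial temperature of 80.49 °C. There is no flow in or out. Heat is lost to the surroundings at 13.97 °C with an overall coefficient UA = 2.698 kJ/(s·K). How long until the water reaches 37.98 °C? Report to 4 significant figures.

M c_p dT/dt = −UA(T − T_amb).
τ = M c_p/UA = 551.394 s; T_ss = T_amb = 13.9700 °C.
T(t) = T_ss + (T₀ − T_ss)e^(−t/τ); set T = 37.98:
t = −τ ln[(T − T_ss)/(T₀ − T_ss)] = −551.394 · ln(0.360944) = 561.889 s.

561.9 s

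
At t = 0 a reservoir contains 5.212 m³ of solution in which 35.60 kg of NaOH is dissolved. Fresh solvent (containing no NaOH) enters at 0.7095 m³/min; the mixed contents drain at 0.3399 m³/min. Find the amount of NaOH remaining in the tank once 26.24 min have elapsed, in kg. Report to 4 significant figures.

Let m(t) be the amount of NaOH. Volume: V(t) = V₀ + (Q_in − Q_out) t = 5.212 + 0.369600 t; V(26.24) = 14.9103 m³.
No NaOH enters, so dm/dt = −Q_out · (m/V).
dm/m = −Q_out dt/(V₀ + 0.369600 t); integrating gives ln(m/m₀) = −(Q_out/(Q_in−Q_out)) ln(V/V₀).
m = m₀ (V₀/V)^(Q_out/(Q_in−Q_out)) = 35.60 × (5.212/14.9103)^(0.919643) = 13.5410 kg.

13.54 kg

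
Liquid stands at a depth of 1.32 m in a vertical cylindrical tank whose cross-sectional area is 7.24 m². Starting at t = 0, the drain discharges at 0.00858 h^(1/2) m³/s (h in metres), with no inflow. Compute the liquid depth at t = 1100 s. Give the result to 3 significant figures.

With no inflow, A dh/dt = −0.00858 √h.
Separate and integrate: 2(√h − √h₀) = −(0.00858/A) t.
√h = √1.32 − 0.00858·1100/(2·7.24) = 1.1489 − 0.65180 = 0.49712.
h = 0.49712² = 0.24713 m.

0.247 m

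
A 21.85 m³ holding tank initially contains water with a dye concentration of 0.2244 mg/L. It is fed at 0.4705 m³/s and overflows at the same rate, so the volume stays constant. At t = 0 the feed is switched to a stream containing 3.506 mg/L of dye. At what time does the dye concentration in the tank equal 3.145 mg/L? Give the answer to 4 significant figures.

Unsteady species balance (constant V, well mixed): V dC/dt = Q(C_in − C), so τ = V/Q = 46.4400 s.
C(t) = C_in + (C₀ − C_in) e^(−t/τ). Set C = 3.145 and solve for t:
e^(−t/τ) = (C − C_in)/(C₀ − C_in) = (3.145 − 3.506)/(0.2244 − 3.506) = 0.110007
t = −τ ln(…) = 46.4400 × 2.20721 = 102.503 s.

102.5 s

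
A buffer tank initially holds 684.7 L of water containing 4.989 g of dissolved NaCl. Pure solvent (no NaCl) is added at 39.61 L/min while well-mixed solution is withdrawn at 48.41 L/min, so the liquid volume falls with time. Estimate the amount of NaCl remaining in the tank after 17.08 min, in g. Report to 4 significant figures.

Total volume: dV/dt = Q_in − Q_out = -8.80000 L/min, so V(t) = 684.7 − 8.80000 t and V(17.08) = 534.396 L.
Species balance (pure solvent in): dm/dt = −Q_out · m/V(t).
Separate: dm/m = −Q_out dt/V(t) ⇒ ln(m/m₀) = −(Q_out/(Q_in−Q_out)) ln(V/V₀).
m = m₀ (V₀/V)^(Q_out/(Q_in−Q_out)) = 4.989 × (684.7/534.396)^(-5.50114) = 1.27611 g.

1.276 g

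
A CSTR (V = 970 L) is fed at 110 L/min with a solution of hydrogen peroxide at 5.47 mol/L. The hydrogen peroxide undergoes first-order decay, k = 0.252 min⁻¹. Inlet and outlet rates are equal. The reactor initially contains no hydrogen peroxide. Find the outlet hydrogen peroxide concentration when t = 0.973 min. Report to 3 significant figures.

V dC/dt = Q(C_in − C) − k V C.
This is linear with rate a = Q/V + k = 0.36540 min⁻¹.
C_ss = Q C_in/(Q + kV) = 1.6976 mol/L; C(t) = C_ss + (C₀ − C_ss) e^(−a t).
C(0.973) = 1.6976 + (-1.6976)·e^(−0.36540·0.973) = 1.6976 + (-1.6976)·0.70080 = 0.50793 mol/L.

0.508 mol/L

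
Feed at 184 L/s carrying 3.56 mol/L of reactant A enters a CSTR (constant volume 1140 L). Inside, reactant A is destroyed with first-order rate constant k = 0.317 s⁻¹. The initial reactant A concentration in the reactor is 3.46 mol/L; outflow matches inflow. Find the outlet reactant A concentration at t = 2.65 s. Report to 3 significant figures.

Species balance: V dC/dt = Q C_in − Q C − k V C.
This is linear with rate a = Q/V + k = 0.47840 s⁻¹.
C_ss = Q C_in/(Q + kV) = 1.2011 mol/L; C(t) = C_ss + (C₀ − C_ss) e^(−a t).
C(2.65) = 1.2011 + (2.2589)·e^(−0.47840·2.65) = 1.2011 + (2.2589)·0.28146 = 1.8369 mol/L.

1.84 mol/L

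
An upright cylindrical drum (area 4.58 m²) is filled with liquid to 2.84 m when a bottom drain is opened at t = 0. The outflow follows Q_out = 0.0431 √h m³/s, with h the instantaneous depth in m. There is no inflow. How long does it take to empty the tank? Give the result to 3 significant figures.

Mass balance (ρ constant): A dh/dt = −0.0431 √h.
This is separable: 2 d(√h)/dt = −0.0431/A, so √h = √h₀ − (0.0431/(2A)) t.
Tank is empty when √h = 0: t_empty = 2A√h₀/0.0431.
t_empty = 2·4.58·√2.84/0.0431 = 9.1600·1.6852/0.0431 = 358.16 s.

358 s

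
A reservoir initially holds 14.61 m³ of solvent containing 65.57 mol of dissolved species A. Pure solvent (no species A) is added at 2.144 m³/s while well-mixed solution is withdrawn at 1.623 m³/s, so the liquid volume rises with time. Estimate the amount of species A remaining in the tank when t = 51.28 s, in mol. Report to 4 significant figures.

2.570 mol

Total volume: dV/dt = Q_in − Q_out = 0.521000 m³/s, so V(t) = 14.61 + 0.521000 t and V(51.28) = 41.3269 m³.
Solute balance: dm/dt = 0 − Q_out C = −Q_out m/V(t).
dm/m = −Q_out dt/(V₀ + 0.521000 t); integrating gives ln(m/m₀) = −(Q_out/(Q_in−Q_out)) ln(V/V₀).
m = m₀ (V₀/V)^(Q_out/(Q_in−Q_out)) = 65.57 × (14.61/41.3269)^(3.11516) = 2.57011 mol.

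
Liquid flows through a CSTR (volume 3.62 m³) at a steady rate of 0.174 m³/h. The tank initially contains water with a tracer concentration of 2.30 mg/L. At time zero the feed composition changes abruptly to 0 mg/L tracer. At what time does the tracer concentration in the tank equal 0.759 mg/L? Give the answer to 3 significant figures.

23.1 h

Transient balance on the dissolved component: V dC/dt = Q(C_in − C), so τ = V/Q = 20.805 h.
C(t) = C_in + (C₀ − C_in) e^(−t/τ). Set C = 0.759 and solve for t:
e^(−t/τ) = (C − C_in)/(C₀ − C_in) = (0.759 − 0)/(2.30 − 0) = 0.33000
t = −τ ln(…) = 20.805 × 1.1087 = 23.065 h.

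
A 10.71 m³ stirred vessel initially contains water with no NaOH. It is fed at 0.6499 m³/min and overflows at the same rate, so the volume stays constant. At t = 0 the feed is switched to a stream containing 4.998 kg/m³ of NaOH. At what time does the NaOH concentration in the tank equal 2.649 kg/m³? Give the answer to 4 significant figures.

Transient balance on the dissolved component: V dC/dt = Q(C_in − C), so τ = V/Q = 16.4795 min.
C(t) = C_in + (C₀ − C_in) e^(−t/τ). Set C = 2.649 and solve for t:
e^(−t/τ) = (C − C_in)/(C₀ − C_in) = (2.649 − 4.998)/(0 − 4.998) = 0.469988
t = −τ ln(…) = 16.4795 × 0.755048 = 12.4428 min.

12.44 min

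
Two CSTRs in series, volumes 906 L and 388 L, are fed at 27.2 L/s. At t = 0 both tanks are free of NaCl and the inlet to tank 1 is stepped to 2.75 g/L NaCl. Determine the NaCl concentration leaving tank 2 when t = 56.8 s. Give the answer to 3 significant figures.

1.91 g/L

Species balance on tank i: dCᵢ/dt = (Cᵢ₋₁ − Cᵢ)/τᵢ with τᵢ = Vᵢ/Q.
τ₁ = 906/27.2 = 33.309 s; τ₂ = 388/27.2 = 14.265 s.
Tank 1: C₁ = C_in(1 − e^(−t/τ₁)). Tank 2 (τ₁ ≠ τ₂): C₂ = C_in[1 − (τ₁ e^(−t/τ₁) − τ₂ e^(−t/τ₂))/(τ₁ − τ₂)].
At t = 56.8: e^(−t/τ₁) = 0.18173, e^(−t/τ₂) = 0.018651.
C₂ = 2.75·[1 − (33.309·0.18173 − 14.265·0.018651)/(19.044)] = 2.75·0.69612 = 1.9143 g/L.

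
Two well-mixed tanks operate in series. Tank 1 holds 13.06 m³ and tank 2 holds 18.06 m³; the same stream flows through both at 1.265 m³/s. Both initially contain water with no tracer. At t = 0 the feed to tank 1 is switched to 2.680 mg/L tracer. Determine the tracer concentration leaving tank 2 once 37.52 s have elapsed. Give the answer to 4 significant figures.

2.166 mg/L

Time constants: τᵢ = Vᵢ/Q for each well-mixed tank.
τ₁ = 13.06/1.265 = 10.3241 s; τ₂ = 18.06/1.265 = 14.2767 s.
Solving the cascade with C₁(0)=C₂(0)=0 gives C₂(t) = C_in[1 − (τ₁ e^(−t/τ₁) − τ₂ e^(−t/τ₂))/(τ₁ − τ₂)].
At t = 37.52: e^(−t/τ₁) = 0.0264048, e^(−t/τ₂) = 0.0722183.
C₂ = 2.680·[1 − (10.3241·0.0264048 − 14.2767·0.0722183)/(-3.95257)] = 2.680·0.808117 = 2.16575 mg/L.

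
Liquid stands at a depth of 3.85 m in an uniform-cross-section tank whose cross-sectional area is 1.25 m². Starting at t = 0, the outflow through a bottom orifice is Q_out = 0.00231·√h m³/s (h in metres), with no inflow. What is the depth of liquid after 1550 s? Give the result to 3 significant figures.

0.281 m

With no inflow, A dh/dt = −0.00231 √h.
Separate and integrate: 2(√h − √h₀) = −(0.00231/A) t.
√h = √3.85 − 0.00231·1550/(2·1.25) = 1.9621 − 1.4322 = 0.52994.
h = 0.52994² = 0.28084 m.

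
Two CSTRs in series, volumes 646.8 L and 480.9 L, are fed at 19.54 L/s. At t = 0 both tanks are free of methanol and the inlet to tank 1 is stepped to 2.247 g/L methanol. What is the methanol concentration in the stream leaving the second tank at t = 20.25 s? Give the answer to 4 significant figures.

0.3561 g/L

Species balance on tank i: dCᵢ/dt = (Cᵢ₋₁ − Cᵢ)/τᵢ with τᵢ = Vᵢ/Q.
τ₁ = 646.8/19.54 = 33.1013 s; τ₂ = 480.9/19.54 = 24.6111 s.
Tank 1: C₁ = C_in(1 − e^(−t/τ₁)). Tank 2 (τ₁ ≠ τ₂): C₂ = C_in[1 − (τ₁ e^(−t/τ₁) − τ₂ e^(−t/τ₂))/(τ₁ − τ₂)].
At t = 20.25: e^(−t/τ₁) = 0.542397, e^(−t/τ₂) = 0.439200.
C₂ = 2.247·[1 − (33.1013·0.542397 − 24.6111·0.439200)/(8.49028)] = 2.247·0.158463 = 0.356067 g/L.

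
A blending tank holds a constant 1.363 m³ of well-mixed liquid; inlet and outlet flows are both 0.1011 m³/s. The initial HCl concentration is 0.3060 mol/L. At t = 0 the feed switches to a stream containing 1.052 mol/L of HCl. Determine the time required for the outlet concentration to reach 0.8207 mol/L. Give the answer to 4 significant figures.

Accumulation = in − out for the solute gives V dC/dt = Q(C_in − C), so τ = V/Q = 13.4817 s.
C(t) = C_in + (C₀ − C_in) e^(−t/τ). Set C = 0.8207 and solve for t:
e^(−t/τ) = (C − C_in)/(C₀ − C_in) = (0.8207 − 1.052)/(0.3060 − 1.052) = 0.310054
t = −τ ln(…) = 13.4817 × 1.17101 = 15.7872 s.

15.79 s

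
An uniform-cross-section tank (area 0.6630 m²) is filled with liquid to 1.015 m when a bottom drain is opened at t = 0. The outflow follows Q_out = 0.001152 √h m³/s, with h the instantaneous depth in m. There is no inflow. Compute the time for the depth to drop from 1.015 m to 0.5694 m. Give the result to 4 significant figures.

With no inflow, A dh/dt = −0.001152 √h.
Separate and integrate: 2(√h − √h₀) = −(0.001152/A) t.
t = 2A(√h₀ − √h)/0.001152 = 2·0.6630·(√1.015 − √0.5694)/0.001152
  = 1.32600 × (1.00747 − 0.754586) / 0.001152 = 291.082 s.

291.1 s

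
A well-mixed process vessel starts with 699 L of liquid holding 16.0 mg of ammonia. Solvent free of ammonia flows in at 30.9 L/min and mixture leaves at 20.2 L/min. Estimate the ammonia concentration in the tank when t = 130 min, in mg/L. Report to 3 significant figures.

Let m(t) be the amount of ammonia. Volume: V(t) = V₀ + (Q_in − Q_out) t = 699 + 10.700 t; V(130) = 2090.0 L.
Species balance (pure solvent in): dm/dt = −Q_out · m/V(t).
dm/m = −Q_out dt/(V₀ + 10.700 t); integrating gives ln(m/m₀) = −(Q_out/(Q_in−Q_out)) ln(V/V₀).
m = m₀ (V₀/V)^(Q_out/(Q_in−Q_out)) = 16.0 × (699/2090.0)^(1.8879) = 2.0236 mg.
C = m/V = 2.0236/2090.0 = 0.00096824 mg/L.

0.000968 mg/L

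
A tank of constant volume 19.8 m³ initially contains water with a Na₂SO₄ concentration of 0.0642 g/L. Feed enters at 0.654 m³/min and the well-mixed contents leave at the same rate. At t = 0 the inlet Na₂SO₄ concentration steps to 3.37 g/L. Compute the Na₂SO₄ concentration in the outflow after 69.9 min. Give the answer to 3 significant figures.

3.04 g/L

Transient balance on the dissolved component: V dC/dt = Q(C_in − C).
So dC/dt = (C_in − C)/τ with τ = V/Q = 19.8/0.654 = 30.275 min.
C approaches C_in exponentially: C(t) = C_in + (C₀ − C_in) e^(−t/τ).
C(69.9) = 3.37 + (0.0642 − 3.37)·e^(−69.9/30.275) = 3.37 + (-3.3058)·0.099379 = 3.0415 g/L.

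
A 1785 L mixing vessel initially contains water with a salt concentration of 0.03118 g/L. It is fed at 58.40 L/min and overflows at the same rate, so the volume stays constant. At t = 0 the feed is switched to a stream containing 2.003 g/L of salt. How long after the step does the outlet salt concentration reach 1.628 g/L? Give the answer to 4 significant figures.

50.73 min

Mass balance on the solute (V constant): V dC/dt = Q(C_in − C), so τ = V/Q = 30.5651 min.
C(t) = C_in + (C₀ − C_in) e^(−t/τ). Set C = 1.628 and solve for t:
e^(−t/τ) = (C − C_in)/(C₀ − C_in) = (1.628 − 2.003)/(0.03118 − 2.003) = 0.190180
t = −τ ln(…) = 30.5651 × 1.65979 = 50.7315 min.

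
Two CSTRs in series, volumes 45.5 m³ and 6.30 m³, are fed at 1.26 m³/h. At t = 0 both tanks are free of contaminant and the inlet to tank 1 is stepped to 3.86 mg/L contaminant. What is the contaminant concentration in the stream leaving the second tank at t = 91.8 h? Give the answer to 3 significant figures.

3.51 mg/L

Each tank obeys Vᵢ dCᵢ/dt = Q(Cᵢ₋₁ − Cᵢ), so τᵢ = Vᵢ/Q.
τ₁ = 45.5/1.26 = 36.111 h; τ₂ = 6.30/1.26 = 5.0000 h.
Tank 1: C₁ = C_in(1 − e^(−t/τ₁)). Tank 2 (τ₁ ≠ τ₂): C₂ = C_in[1 − (τ₁ e^(−t/τ₁) − τ₂ e^(−t/τ₂))/(τ₁ − τ₂)].
At t = 91.8: e^(−t/τ₁) = 0.078697, e^(−t/τ₂) = 1.0626e-08.
C₂ = 3.86·[1 − (36.111·0.078697 − 5.0000·1.0626e-08)/(31.111)] = 3.86·0.90866 = 3.5074 mg/L.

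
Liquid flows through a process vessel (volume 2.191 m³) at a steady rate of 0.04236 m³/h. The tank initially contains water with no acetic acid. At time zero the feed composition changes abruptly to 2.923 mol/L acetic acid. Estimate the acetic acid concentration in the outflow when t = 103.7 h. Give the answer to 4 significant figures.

2.529 mol/L

Transient balance on the dissolved component: V dC/dt = Q(C_in − C).
So dC/dt = (C_in − C)/τ with τ = V/Q = 2.191/0.04236 = 51.7233 h.
C approaches C_in exponentially: C(t) = C_in + (C₀ − C_in) e^(−t/τ).
C(103.7) = 2.923 + (0 − 2.923)·e^(−103.7/51.7233) = 2.923 + (-2.92300)·0.134674 = 2.52935 mol/L.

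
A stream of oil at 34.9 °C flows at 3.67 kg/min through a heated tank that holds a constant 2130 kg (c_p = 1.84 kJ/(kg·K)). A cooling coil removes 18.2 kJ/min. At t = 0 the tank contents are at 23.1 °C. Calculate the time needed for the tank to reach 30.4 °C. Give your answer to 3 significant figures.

939 min

Heat balance on the well-mixed liquid: M c_p dT/dt = ṁ c_p (T_in − T) − 18.2.
τ = M/ṁ = 580.38 min; T_ss = T_in − Q̇/(ṁ c_p) = 32.205 °C.
T(t) = T_ss + (T₀ − T_ss) e^(−t/τ). Set T = 30.4:
e^(−t/τ) = (30.4 − 32.205)/(23.1 − 32.205) = 0.19823
t = −580.38 · ln(0.19823) = 939.26 min.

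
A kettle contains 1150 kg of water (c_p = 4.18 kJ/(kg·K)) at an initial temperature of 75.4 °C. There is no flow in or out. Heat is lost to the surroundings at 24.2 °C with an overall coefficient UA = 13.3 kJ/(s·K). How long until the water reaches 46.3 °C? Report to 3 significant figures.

M c_p dT/dt = −UA(T − T_amb).
τ = M c_p/UA = 361.43 s; T_ss = T_amb = 24.200 °C.
T(t) = T_ss + (T₀ − T_ss)e^(−t/τ); set T = 46.3:
t = −τ ln[(T − T_ss)/(T₀ − T_ss)] = −361.43 · ln(0.43164) = 303.66 s.

304 s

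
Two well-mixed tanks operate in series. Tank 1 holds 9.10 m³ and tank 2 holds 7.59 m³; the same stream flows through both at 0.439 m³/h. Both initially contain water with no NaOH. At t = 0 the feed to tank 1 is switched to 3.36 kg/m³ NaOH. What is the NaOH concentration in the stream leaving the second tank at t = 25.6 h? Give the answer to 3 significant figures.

1.31 kg/m³

Time constants: τᵢ = Vᵢ/Q for each well-mixed tank.
τ₁ = 9.10/0.439 = 20.729 h; τ₂ = 7.59/0.439 = 17.289 h.
Solving the cascade with C₁(0)=C₂(0)=0 gives C₂(t) = C_in[1 − (τ₁ e^(−t/τ₁) − τ₂ e^(−t/τ₂))/(τ₁ − τ₂)].
At t = 25.6: e^(−t/τ₁) = 0.29084, e^(−t/τ₂) = 0.22748.
C₂ = 3.36·[1 − (20.729·0.29084 − 17.289·0.22748)/(3.4396)] = 3.36·0.39070 = 1.3128 kg/m³.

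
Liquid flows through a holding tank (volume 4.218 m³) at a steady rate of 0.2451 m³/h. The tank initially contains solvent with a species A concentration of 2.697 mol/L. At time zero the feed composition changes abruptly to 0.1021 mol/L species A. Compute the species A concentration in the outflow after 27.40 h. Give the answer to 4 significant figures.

Accumulation = in − out for the solute gives V dC/dt = Q(C_in − C).
Rewrite as dC/dt + C/τ = C_in/τ, τ = V/Q = 17.2093 h.
Solution: C(t) = C_in + (C₀ − C_in) e^(−t/τ).
C(27.40) = 0.1021 + (2.697 − 0.1021)·e^(−27.40/17.2093) = 0.1021 + (2.59490)·0.203485 = 0.630124 mol/L.

0.6301 mol/L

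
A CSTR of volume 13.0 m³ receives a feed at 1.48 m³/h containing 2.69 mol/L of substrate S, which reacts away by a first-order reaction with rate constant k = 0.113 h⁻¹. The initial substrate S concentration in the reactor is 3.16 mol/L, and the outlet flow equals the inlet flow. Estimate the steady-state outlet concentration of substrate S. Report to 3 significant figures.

V dC/dt = Q(C_in − C) − k V C.
At steady state: 0 = Q C_in − (Q + kV) C_ss, so C_ss = Q C_in/(Q + kV).
C_ss = 1.48·2.69/(1.48 + 0.113·13.0) = 3.9812/2.9490 = 1.3500 mol/L.

1.35 mol/L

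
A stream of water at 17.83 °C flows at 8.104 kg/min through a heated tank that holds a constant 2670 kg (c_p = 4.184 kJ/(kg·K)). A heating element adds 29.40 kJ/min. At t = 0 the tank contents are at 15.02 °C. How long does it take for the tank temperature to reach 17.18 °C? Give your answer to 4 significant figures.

291.7 min

M c_p dT/dt = ṁ c_p (T_in − T) + Q̇.
τ = M/ṁ = 329.467 min; T_ss = T_in + Q̇/(ṁ c_p) = 18.6971 °C.
T(t) = T_ss + (T₀ − T_ss) e^(−t/τ). Set T = 17.18:
e^(−t/τ) = (17.18 − 18.6971)/(15.02 − 18.6971) = 0.412576
t = −329.467 · ln(0.412576) = 291.688 min.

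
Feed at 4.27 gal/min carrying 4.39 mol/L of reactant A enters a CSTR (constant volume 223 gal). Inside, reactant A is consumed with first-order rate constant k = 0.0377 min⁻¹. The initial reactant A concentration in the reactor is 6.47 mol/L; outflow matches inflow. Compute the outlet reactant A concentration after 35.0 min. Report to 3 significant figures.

2.16 mol/L

Species balance: V dC/dt = Q C_in − Q C − k V C.
This is linear with rate a = Q/V + k = 0.056848 min⁻¹.
C_ss = Q C_in/(Q + kV) = 1.4787 mol/L; C(t) = C_ss + (C₀ − C_ss) e^(−a t).
C(35.0) = 1.4787 + (4.9913)·e^(−0.056848·35.0) = 1.4787 + (4.9913)·0.13674 = 2.1612 mol/L.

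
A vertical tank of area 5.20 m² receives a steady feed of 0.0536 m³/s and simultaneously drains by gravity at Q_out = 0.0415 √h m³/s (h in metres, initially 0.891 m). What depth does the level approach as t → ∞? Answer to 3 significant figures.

Volume balance on the tank: A dh/dt = Q_in − 0.0415 √h. At steady state dh/dt = 0:
Q_in = 0.0415 √h_ss ⇒ √h_ss = 0.0536/0.0415 = 1.2916.
h_ss = 1.2916² = 1.6681 m. (Since h₀ = 0.891 m < h_ss, the level will rise toward this value.)

1.67 m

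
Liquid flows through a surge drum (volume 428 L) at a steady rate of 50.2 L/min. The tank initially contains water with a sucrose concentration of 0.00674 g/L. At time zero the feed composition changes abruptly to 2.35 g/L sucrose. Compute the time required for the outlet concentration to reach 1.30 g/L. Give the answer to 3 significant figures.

6.84 min

Mass balance on the solute (V constant): V dC/dt = Q(C_in − C), so τ = V/Q = 8.5259 min.
C(t) = C_in + (C₀ − C_in) e^(−t/τ). Set C = 1.30 and solve for t:
e^(−t/τ) = (C − C_in)/(C₀ − C_in) = (1.30 − 2.35)/(0.00674 − 2.35) = 0.44809
t = −τ ln(…) = 8.5259 × 0.80275 = 6.8442 min.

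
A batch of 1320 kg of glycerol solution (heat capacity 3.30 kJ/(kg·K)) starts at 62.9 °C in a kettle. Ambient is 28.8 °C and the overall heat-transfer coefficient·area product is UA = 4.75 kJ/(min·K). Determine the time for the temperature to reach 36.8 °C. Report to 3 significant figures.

Heat balance on the well-mixed liquid: M c_p dT/dt = −UA(T − T_amb).
τ = M c_p/UA = 917.05 min; T_ss = T_amb = 28.800 °C.
T(t) = T_ss + (T₀ − T_ss)e^(−t/τ); set T = 36.8:
t = −τ ln[(T − T_ss)/(T₀ − T_ss)] = −917.05 · ln(0.23460) = 1329.6 min.

1330 min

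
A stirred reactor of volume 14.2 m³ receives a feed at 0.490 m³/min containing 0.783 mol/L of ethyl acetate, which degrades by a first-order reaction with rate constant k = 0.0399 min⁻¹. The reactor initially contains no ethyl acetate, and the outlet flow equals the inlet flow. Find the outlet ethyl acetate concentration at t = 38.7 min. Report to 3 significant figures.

0.343 mol/L

Accumulation = in − out − consumed: V dC/dt = Q C_in − Q C − k V C.
dC/dt = (Q/V) C_in − (Q/V + k) C; effective rate a = Q/V + k = 0.034507 + 0.0399 = 0.074407 min⁻¹.
C_ss = Q C_in/(Q + kV) = 0.36312 mol/L; C(t) = C_ss + (C₀ − C_ss) e^(−a t).
C(38.7) = 0.36312 + (-0.36312)·e^(−0.074407·38.7) = 0.36312 + (-0.36312)·0.056160 = 0.34273 mol/L.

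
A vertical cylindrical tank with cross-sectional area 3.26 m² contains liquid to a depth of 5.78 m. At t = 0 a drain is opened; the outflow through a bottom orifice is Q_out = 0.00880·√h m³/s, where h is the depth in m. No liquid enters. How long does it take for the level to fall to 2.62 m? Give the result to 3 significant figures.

582 s

With no inflow, A dh/dt = −0.00880 √h.
This is separable: 2 d(√h)/dt = −0.00880/A, so √h = √h₀ − (0.00880/(2A)) t.
t = 2A(√h₀ − √h)/0.00880 = 2·3.26·(√5.78 − √2.62)/0.00880
  = 6.5200 × (2.4042 − 1.6186) / 0.00880 = 582.00 s.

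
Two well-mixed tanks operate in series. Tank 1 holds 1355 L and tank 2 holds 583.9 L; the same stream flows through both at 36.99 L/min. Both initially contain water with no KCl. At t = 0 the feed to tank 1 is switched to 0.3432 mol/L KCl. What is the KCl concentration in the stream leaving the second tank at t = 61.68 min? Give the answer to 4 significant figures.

0.2364 mol/L

Time constants: τᵢ = Vᵢ/Q for each well-mixed tank.
τ₁ = 1355/36.99 = 36.6315 min; τ₂ = 583.9/36.99 = 15.7853 min.
Tank 1: C₁ = C_in(1 − e^(−t/τ₁)). Tank 2 (τ₁ ≠ τ₂): C₂ = C_in[1 − (τ₁ e^(−t/τ₁) − τ₂ e^(−t/τ₂))/(τ₁ − τ₂)].
At t = 61.68: e^(−t/τ₁) = 0.185668, e^(−t/τ₂) = 0.0200922.
C₂ = 0.3432·[1 − (36.6315·0.185668 − 15.7853·0.0200922)/(20.8462)] = 0.3432·0.688953 = 0.236449 mol/L.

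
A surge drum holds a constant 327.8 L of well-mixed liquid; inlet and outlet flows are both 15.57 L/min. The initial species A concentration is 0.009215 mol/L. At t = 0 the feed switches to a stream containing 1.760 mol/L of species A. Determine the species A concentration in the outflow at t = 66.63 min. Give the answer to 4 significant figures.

1.686 mol/L

Species balance on the tank: V dC/dt = Q(C_in − C).
Rewrite as dC/dt + C/τ = C_in/τ, τ = V/Q = 21.0533 min.
C approaches C_in exponentially: C(t) = C_in + (C₀ − C_in) e^(−t/τ).
C(66.63) = 1.760 + (0.009215 − 1.760)·e^(−66.63/21.0533) = 1.760 + (-1.75079)·0.0422216 = 1.68608 mol/L.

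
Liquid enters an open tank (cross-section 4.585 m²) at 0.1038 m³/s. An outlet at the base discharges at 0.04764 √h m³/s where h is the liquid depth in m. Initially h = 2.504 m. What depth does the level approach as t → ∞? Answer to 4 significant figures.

Mass balance (ρ constant): A dh/dt = Q_in − 0.04764 √h. At steady state dh/dt = 0:
Q_in = 0.04764 √h_ss ⇒ √h_ss = 0.1038/0.04764 = 2.17884.
h_ss = 2.17884² = 4.74735 m. (Since h₀ = 2.504 m < h_ss, the level will rise toward this value.)

4.747 m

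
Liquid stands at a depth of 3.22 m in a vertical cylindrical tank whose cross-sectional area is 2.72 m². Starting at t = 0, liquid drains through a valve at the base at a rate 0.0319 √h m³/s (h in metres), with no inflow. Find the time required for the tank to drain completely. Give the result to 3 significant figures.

306 s

Mass balance (ρ constant): A dh/dt = −0.0319 √h.
This is separable: 2 d(√h)/dt = −0.0319/A, so √h = √h₀ − (0.0319/(2A)) t.
Tank is empty when √h = 0: t_empty = 2A√h₀/0.0319.
t_empty = 2·2.72·√3.22/0.0319 = 5.4400·1.7944/0.0319 = 306.01 s.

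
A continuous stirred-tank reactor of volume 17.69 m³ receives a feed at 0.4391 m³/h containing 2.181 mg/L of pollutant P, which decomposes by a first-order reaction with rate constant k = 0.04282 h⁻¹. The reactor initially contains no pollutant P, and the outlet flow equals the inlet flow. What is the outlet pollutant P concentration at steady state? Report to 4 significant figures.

V dC/dt = Q(C_in − C) − k V C.
Steady state (dC/dt = 0): C_ss = Q C_in/(Q + kV) = C_in/(1 + kV/Q).
C_ss = 0.4391·2.181/(0.4391 + 0.04282·17.69) = 0.957677/1.19659 = 0.800341 mg/L.

0.8003 mg/L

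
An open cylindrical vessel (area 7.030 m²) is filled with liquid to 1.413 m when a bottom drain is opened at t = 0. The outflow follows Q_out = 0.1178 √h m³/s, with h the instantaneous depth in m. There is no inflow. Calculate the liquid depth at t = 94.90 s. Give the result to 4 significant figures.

0.1549 m

A dh/dt = −Q_out = −0.1178 √h.
∫ h^(−1/2) dh = −(0.1178/A) ∫ dt, giving 2√h = 2√h₀ − (0.1178/A) t.
√h = √1.413 − 0.1178·94.90/(2·7.030) = 1.18870 − 0.795108 = 0.393589.
h = 0.393589² = 0.154912 m.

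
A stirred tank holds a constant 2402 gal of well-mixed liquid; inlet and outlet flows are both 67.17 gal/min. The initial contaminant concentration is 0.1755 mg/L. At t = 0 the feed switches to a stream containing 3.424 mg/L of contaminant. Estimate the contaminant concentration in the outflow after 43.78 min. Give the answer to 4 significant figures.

Transient balance on the dissolved component: V dC/dt = Q(C_in − C).
Rewrite as dC/dt + C/τ = C_in/τ, τ = V/Q = 35.7600 min.
Solution: C(t) = C_in + (C₀ − C_in) e^(−t/τ).
C(43.78) = 3.424 + (0.1755 − 3.424)·e^(−43.78/35.7600) = 3.424 + (-3.24850)·0.293971 = 2.46903 mg/L.

2.469 mg/L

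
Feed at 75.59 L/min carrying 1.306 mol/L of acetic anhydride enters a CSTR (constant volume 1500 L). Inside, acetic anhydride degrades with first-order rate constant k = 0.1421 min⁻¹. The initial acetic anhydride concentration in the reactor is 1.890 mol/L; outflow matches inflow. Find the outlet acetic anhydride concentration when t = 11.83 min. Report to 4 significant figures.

0.5007 mol/L

Accumulation = in − out − consumed: V dC/dt = Q C_in − Q C − k V C.
dC/dt = (Q/V) C_in − (Q/V + k) C; effective rate a = Q/V + k = 0.0503933 + 0.1421 = 0.192493 min⁻¹.
C_ss = Q C_in/(Q + kV) = 0.341901 mol/L; C(t) = C_ss + (C₀ − C_ss) e^(−a t).
C(11.83) = 0.341901 + (1.54810)·e^(−0.192493·11.83) = 0.341901 + (1.54810)·0.102571 = 0.500692 mol/L.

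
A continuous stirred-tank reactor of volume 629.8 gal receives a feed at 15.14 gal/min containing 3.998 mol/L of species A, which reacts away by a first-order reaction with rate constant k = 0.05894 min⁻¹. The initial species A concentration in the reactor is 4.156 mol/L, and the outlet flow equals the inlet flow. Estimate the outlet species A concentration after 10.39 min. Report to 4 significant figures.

Accumulation = in − out − consumed: V dC/dt = Q C_in − Q C − k V C.
This is linear with rate a = Q/V + k = 0.0829794 min⁻¹.
C_ss = Q C_in/(Q + kV) = 1.15823 mol/L; C(t) = C_ss + (C₀ − C_ss) e^(−a t).
C(10.39) = 1.15823 + (2.99777)·e^(−0.0829794·10.39) = 1.15823 + (2.99777)·0.422251 = 2.42404 mol/L.

2.424 mol/L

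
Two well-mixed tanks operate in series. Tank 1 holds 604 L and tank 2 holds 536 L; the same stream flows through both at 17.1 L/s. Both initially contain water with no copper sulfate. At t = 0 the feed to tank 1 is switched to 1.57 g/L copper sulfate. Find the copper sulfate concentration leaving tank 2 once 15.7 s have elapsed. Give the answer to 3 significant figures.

0.128 g/L

Each tank obeys Vᵢ dCᵢ/dt = Q(Cᵢ₋₁ − Cᵢ), so τᵢ = Vᵢ/Q.
τ₁ = 604/17.1 = 35.322 s; τ₂ = 536/17.1 = 31.345 s.
Tank 1: C₁ = C_in(1 − e^(−t/τ₁)). Tank 2 (τ₁ ≠ τ₂): C₂ = C_in[1 − (τ₁ e^(−t/τ₁) − τ₂ e^(−t/τ₂))/(τ₁ − τ₂)].
At t = 15.7: e^(−t/τ₁) = 0.64115, e^(−t/τ₂) = 0.60600.
C₂ = 1.57·[1 − (35.322·0.64115 − 31.345·0.60600)/(3.9766)] = 1.57·0.081749 = 0.12835 g/L.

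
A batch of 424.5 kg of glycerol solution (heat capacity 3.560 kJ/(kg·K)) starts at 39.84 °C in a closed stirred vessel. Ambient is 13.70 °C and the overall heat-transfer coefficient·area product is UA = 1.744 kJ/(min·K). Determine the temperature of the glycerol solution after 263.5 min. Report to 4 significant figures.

Lumped-capacitance energy balance: M c_p dT/dt = UA(T_amb − T).
dT/dt = (T_ss − T)/τ with T_ss = T_amb = 13.7000 °C, τ = M c_p/UA = 424.5·3.560/1.744 = 866.525 min.
T approaches T_ss exponentially: T(t) = T_ss + (T₀ − T_ss) e^(−t/τ).
T(263.5) = 13.7000 + (26.1400)·0.737796 = 32.9860 °C.

32.99 °C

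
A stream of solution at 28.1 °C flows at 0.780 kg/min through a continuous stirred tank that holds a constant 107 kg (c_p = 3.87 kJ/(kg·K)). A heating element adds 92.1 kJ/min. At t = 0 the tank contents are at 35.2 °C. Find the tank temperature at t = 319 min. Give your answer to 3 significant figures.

56.3 °C

Heat balance on the well-mixed liquid: M c_p dT/dt = ṁ c_p (T_in − T) + 92.1.
Rearrange: dT/dt = (T_ss − T)/τ with τ = M/ṁ = 137.18 min and T_ss = T_in + Q̇/(ṁ c_p) = 58.611 °C.
Solution: T(t) = T_ss + (T₀ − T_ss) e^(−t/τ).
T(319) = 58.611 + (-23.411)·e^(−319/137.18) = 58.611 + (-23.411)·0.097742 = 56.323 °C.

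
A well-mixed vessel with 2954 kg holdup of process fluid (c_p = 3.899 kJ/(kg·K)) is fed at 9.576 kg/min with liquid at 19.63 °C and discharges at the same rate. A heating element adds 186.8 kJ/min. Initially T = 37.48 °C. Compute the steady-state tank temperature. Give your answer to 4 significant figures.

24.63 °C

M c_p dT/dt = ṁ c_p (T_in − T) + Q̇.
At steady state dT/dt = 0 ⇒ T_ss = T_in + Q̇/(ṁ c_p) = 19.63 + 186.8/(9.576·3.899) = 24.6331 °C.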